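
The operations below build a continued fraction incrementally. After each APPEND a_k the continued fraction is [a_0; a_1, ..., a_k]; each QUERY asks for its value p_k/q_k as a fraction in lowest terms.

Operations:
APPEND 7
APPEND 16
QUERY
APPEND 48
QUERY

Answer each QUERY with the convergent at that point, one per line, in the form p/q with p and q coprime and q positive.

APPEND 7: p_0 = 7·1 + 0 = 7, q_0 = 7·0 + 1 = 1 → 7/1
APPEND 16: p_1 = 16·7 + 1 = 113, q_1 = 16·1 + 0 = 16 → 113/16
APPEND 48: p_2 = 48·113 + 7 = 5431, q_2 = 48·16 + 1 = 769 → 5431/769

113/16
5431/769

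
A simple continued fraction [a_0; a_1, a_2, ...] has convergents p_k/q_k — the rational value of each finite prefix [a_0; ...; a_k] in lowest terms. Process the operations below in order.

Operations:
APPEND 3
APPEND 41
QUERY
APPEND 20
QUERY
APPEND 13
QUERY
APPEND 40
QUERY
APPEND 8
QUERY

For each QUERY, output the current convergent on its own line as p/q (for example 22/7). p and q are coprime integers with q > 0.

APPEND 3: p_0 = 3·1 + 0 = 3, q_0 = 3·0 + 1 = 1 → 3/1
APPEND 41: p_1 = 41·3 + 1 = 124, q_1 = 41·1 + 0 = 41 → 124/41
APPEND 20: p_2 = 20·124 + 3 = 2483, q_2 = 20·41 + 1 = 821 → 2483/821
APPEND 13: p_3 = 13·2483 + 124 = 32403, q_3 = 13·821 + 41 = 10714 → 32403/10714
APPEND 40: p_4 = 40·32403 + 2483 = 1298603, q_4 = 40·10714 + 821 = 429381 → 1298603/429381
APPEND 8: p_5 = 8·1298603 + 32403 = 10421227, q_5 = 8·429381 + 10714 = 3445762 → 10421227/3445762

124/41
2483/821
32403/10714
1298603/429381
10421227/3445762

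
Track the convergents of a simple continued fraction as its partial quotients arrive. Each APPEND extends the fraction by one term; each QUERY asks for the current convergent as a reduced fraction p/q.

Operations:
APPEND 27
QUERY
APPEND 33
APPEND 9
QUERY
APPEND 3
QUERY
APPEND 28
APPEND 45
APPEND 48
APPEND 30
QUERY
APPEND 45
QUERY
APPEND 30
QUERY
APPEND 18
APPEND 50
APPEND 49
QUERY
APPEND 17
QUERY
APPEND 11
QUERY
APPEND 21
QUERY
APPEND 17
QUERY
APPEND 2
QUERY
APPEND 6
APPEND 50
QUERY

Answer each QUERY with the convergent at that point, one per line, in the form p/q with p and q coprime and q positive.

APPEND 27: p_0 = 27·1 + 0 = 27, q_0 = 27·0 + 1 = 1 → 27/1
APPEND 33: p_1 = 33·27 + 1 = 892, q_1 = 33·1 + 0 = 33 → 892/33
APPEND 9: p_2 = 9·892 + 27 = 8055, q_2 = 9·33 + 1 = 298 → 8055/298
APPEND 3: p_3 = 3·8055 + 892 = 25057, q_3 = 3·298 + 33 = 927 → 25057/927
APPEND 28: p_4 = 28·25057 + 8055 = 709651, q_4 = 28·927 + 298 = 26254 → 709651/26254
APPEND 45: p_5 = 45·709651 + 25057 = 31959352, q_5 = 45·26254 + 927 = 1182357 → 31959352/1182357
APPEND 48: p_6 = 48·31959352 + 709651 = 1534758547, q_6 = 48·1182357 + 26254 = 56779390 → 1534758547/56779390
APPEND 30: p_7 = 30·1534758547 + 31959352 = 46074715762, q_7 = 30·56779390 + 1182357 = 1704564057 → 46074715762/1704564057
APPEND 45: p_8 = 45·46074715762 + 1534758547 = 2074896967837, q_8 = 45·1704564057 + 56779390 = 76762161955 → 2074896967837/76762161955
APPEND 30: p_9 = 30·2074896967837 + 46074715762 = 62292983750872, q_9 = 30·76762161955 + 1704564057 = 2304569422707 → 62292983750872/2304569422707
APPEND 18: p_10 = 18·62292983750872 + 2074896967837 = 1123348604483533, q_10 = 18·2304569422707 + 76762161955 = 41559011770681 → 1123348604483533/41559011770681
APPEND 50: p_11 = 50·1123348604483533 + 62292983750872 = 56229723207927522, q_11 = 50·41559011770681 + 2304569422707 = 2080255157956757 → 56229723207927522/2080255157956757
APPEND 49: p_12 = 49·56229723207927522 + 1123348604483533 = 2756379785792932111, q_12 = 49·2080255157956757 + 41559011770681 = 101974061751651774 → 2756379785792932111/101974061751651774
APPEND 17: p_13 = 17·2756379785792932111 + 56229723207927522 = 46914686081687773409, q_13 = 17·101974061751651774 + 2080255157956757 = 1735639304936036915 → 46914686081687773409/1735639304936036915
APPEND 11: p_14 = 11·46914686081687773409 + 2756379785792932111 = 518817926684358439610, q_14 = 11·1735639304936036915 + 101974061751651774 = 19194006416048057839 → 518817926684358439610/19194006416048057839
APPEND 21: p_15 = 21·518817926684358439610 + 46914686081687773409 = 10942091146453215005219, q_15 = 21·19194006416048057839 + 1735639304936036915 = 404809774041945251534 → 10942091146453215005219/404809774041945251534
APPEND 17: p_16 = 17·10942091146453215005219 + 518817926684358439610 = 186534367416389013528333, q_16 = 17·404809774041945251534 + 19194006416048057839 = 6900960165129117333917 → 186534367416389013528333/6900960165129117333917
APPEND 2: p_17 = 2·186534367416389013528333 + 10942091146453215005219 = 384010825979231242061885, q_17 = 2·6900960165129117333917 + 404809774041945251534 = 14206730104300179919368 → 384010825979231242061885/14206730104300179919368
APPEND 6: p_18 = 6·384010825979231242061885 + 186534367416389013528333 = 2490599323291776465899643, q_18 = 6·14206730104300179919368 + 6900960165129117333917 = 92141340790930196850125 → 2490599323291776465899643/92141340790930196850125
APPEND 50: p_19 = 50·2490599323291776465899643 + 384010825979231242061885 = 124913976990568054537044035, q_19 = 50·92141340790930196850125 + 14206730104300179919368 = 4621273769650810022425618 → 124913976990568054537044035/4621273769650810022425618

27/1
8055/298
25057/927
46074715762/1704564057
2074896967837/76762161955
62292983750872/2304569422707
2756379785792932111/101974061751651774
46914686081687773409/1735639304936036915
518817926684358439610/19194006416048057839
10942091146453215005219/404809774041945251534
186534367416389013528333/6900960165129117333917
384010825979231242061885/14206730104300179919368
124913976990568054537044035/4621273769650810022425618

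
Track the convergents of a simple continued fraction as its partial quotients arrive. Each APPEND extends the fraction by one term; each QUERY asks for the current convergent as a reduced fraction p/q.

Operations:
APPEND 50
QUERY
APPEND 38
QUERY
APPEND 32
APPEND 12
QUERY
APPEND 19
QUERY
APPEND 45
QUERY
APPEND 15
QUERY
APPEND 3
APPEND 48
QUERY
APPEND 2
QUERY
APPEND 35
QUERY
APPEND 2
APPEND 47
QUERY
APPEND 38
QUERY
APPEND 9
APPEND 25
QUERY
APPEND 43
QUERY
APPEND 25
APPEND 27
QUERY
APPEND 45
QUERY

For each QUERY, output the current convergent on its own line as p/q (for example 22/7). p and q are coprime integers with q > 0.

50/1
1901/38
732485/14642
13978097/279415
629746850/12588317
9460180847/189104170
1401954071615/28024343866
2832918432621/56628588559
100554099213350/2010024943431
9685786591601437/193613913288218
368263831597713927/7361405383427705
83469770605873383427/1668517964486866780
3592524196323526514141/71812718735299409103
2430800040521062504911845/48590447850103545956688
109475898398126506757269977/2188367139741006540145315

APPEND 50: p_0 = 50·1 + 0 = 50, q_0 = 50·0 + 1 = 1 → 50/1
APPEND 38: p_1 = 38·50 + 1 = 1901, q_1 = 38·1 + 0 = 38 → 1901/38
APPEND 32: p_2 = 32·1901 + 50 = 60882, q_2 = 32·38 + 1 = 1217 → 60882/1217
APPEND 12: p_3 = 12·60882 + 1901 = 732485, q_3 = 12·1217 + 38 = 14642 → 732485/14642
APPEND 19: p_4 = 19·732485 + 60882 = 13978097, q_4 = 19·14642 + 1217 = 279415 → 13978097/279415
APPEND 45: p_5 = 45·13978097 + 732485 = 629746850, q_5 = 45·279415 + 14642 = 12588317 → 629746850/12588317
APPEND 15: p_6 = 15·629746850 + 13978097 = 9460180847, q_6 = 15·12588317 + 279415 = 189104170 → 9460180847/189104170
APPEND 3: p_7 = 3·9460180847 + 629746850 = 29010289391, q_7 = 3·189104170 + 12588317 = 579900827 → 29010289391/579900827
APPEND 48: p_8 = 48·29010289391 + 9460180847 = 1401954071615, q_8 = 48·579900827 + 189104170 = 28024343866 → 1401954071615/28024343866
APPEND 2: p_9 = 2·1401954071615 + 29010289391 = 2832918432621, q_9 = 2·28024343866 + 579900827 = 56628588559 → 2832918432621/56628588559
APPEND 35: p_10 = 35·2832918432621 + 1401954071615 = 100554099213350, q_10 = 35·56628588559 + 28024343866 = 2010024943431 → 100554099213350/2010024943431
APPEND 2: p_11 = 2·100554099213350 + 2832918432621 = 203941116859321, q_11 = 2·2010024943431 + 56628588559 = 4076678475421 → 203941116859321/4076678475421
APPEND 47: p_12 = 47·203941116859321 + 100554099213350 = 9685786591601437, q_12 = 47·4076678475421 + 2010024943431 = 193613913288218 → 9685786591601437/193613913288218
APPEND 38: p_13 = 38·9685786591601437 + 203941116859321 = 368263831597713927, q_13 = 38·193613913288218 + 4076678475421 = 7361405383427705 → 368263831597713927/7361405383427705
APPEND 9: p_14 = 9·368263831597713927 + 9685786591601437 = 3324060270971026780, q_14 = 9·7361405383427705 + 193613913288218 = 66446262364137563 → 3324060270971026780/66446262364137563
APPEND 25: p_15 = 25·3324060270971026780 + 368263831597713927 = 83469770605873383427, q_15 = 25·66446262364137563 + 7361405383427705 = 1668517964486866780 → 83469770605873383427/1668517964486866780
APPEND 43: p_16 = 43·83469770605873383427 + 3324060270971026780 = 3592524196323526514141, q_16 = 43·1668517964486866780 + 66446262364137563 = 71812718735299409103 → 3592524196323526514141/71812718735299409103
APPEND 25: p_17 = 25·3592524196323526514141 + 83469770605873383427 = 89896574678694036236952, q_17 = 25·71812718735299409103 + 1668517964486866780 = 1796986486346972094355 → 89896574678694036236952/1796986486346972094355
APPEND 27: p_18 = 27·89896574678694036236952 + 3592524196323526514141 = 2430800040521062504911845, q_18 = 27·1796986486346972094355 + 71812718735299409103 = 48590447850103545956688 → 2430800040521062504911845/48590447850103545956688
APPEND 45: p_19 = 45·2430800040521062504911845 + 89896574678694036236952 = 109475898398126506757269977, q_19 = 45·48590447850103545956688 + 1796986486346972094355 = 2188367139741006540145315 → 109475898398126506757269977/2188367139741006540145315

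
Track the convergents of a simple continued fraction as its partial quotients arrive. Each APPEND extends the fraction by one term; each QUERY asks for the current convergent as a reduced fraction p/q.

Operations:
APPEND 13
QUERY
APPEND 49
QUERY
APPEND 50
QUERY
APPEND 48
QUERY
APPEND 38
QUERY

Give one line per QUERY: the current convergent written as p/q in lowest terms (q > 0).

APPEND 13: p_0 = 13·1 + 0 = 13, q_0 = 13·0 + 1 = 1 → 13/1
APPEND 49: p_1 = 49·13 + 1 = 638, q_1 = 49·1 + 0 = 49 → 638/49
APPEND 50: p_2 = 50·638 + 13 = 31913, q_2 = 50·49 + 1 = 2451 → 31913/2451
APPEND 48: p_3 = 48·31913 + 638 = 1532462, q_3 = 48·2451 + 49 = 117697 → 1532462/117697
APPEND 38: p_4 = 38·1532462 + 31913 = 58265469, q_4 = 38·117697 + 2451 = 4474937 → 58265469/4474937

13/1
638/49
31913/2451
1532462/117697
58265469/4474937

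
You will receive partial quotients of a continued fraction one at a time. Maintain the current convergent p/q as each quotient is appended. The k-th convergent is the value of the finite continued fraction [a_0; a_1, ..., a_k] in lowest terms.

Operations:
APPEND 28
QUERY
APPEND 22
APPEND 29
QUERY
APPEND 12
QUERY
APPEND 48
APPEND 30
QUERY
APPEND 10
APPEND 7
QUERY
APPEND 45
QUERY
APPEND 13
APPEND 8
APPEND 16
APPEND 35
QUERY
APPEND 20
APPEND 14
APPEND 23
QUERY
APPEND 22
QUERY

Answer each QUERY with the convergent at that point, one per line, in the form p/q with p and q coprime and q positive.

28/1
17921/639
215669/7690
311316659/11100460
22176073020/790720973
1001046822523/35693818144
59522441763234740/2122361475988719
386432325404866998557/13778821167625694084
8518260731904318244460/303731296705437826213

APPEND 28: p_0 = 28·1 + 0 = 28, q_0 = 28·0 + 1 = 1 → 28/1
APPEND 22: p_1 = 22·28 + 1 = 617, q_1 = 22·1 + 0 = 22 → 617/22
APPEND 29: p_2 = 29·617 + 28 = 17921, q_2 = 29·22 + 1 = 639 → 17921/639
APPEND 12: p_3 = 12·17921 + 617 = 215669, q_3 = 12·639 + 22 = 7690 → 215669/7690
APPEND 48: p_4 = 48·215669 + 17921 = 10370033, q_4 = 48·7690 + 639 = 369759 → 10370033/369759
APPEND 30: p_5 = 30·10370033 + 215669 = 311316659, q_5 = 30·369759 + 7690 = 11100460 → 311316659/11100460
APPEND 10: p_6 = 10·311316659 + 10370033 = 3123536623, q_6 = 10·11100460 + 369759 = 111374359 → 3123536623/111374359
APPEND 7: p_7 = 7·3123536623 + 311316659 = 22176073020, q_7 = 7·111374359 + 11100460 = 790720973 → 22176073020/790720973
APPEND 45: p_8 = 45·22176073020 + 3123536623 = 1001046822523, q_8 = 45·790720973 + 111374359 = 35693818144 → 1001046822523/35693818144
APPEND 13: p_9 = 13·1001046822523 + 22176073020 = 13035784765819, q_9 = 13·35693818144 + 790720973 = 464810356845 → 13035784765819/464810356845
APPEND 8: p_10 = 8·13035784765819 + 1001046822523 = 105287324949075, q_10 = 8·464810356845 + 35693818144 = 3754176672904 → 105287324949075/3754176672904
APPEND 16: p_11 = 16·105287324949075 + 13035784765819 = 1697632983951019, q_11 = 16·3754176672904 + 464810356845 = 60531637123309 → 1697632983951019/60531637123309
APPEND 35: p_12 = 35·1697632983951019 + 105287324949075 = 59522441763234740, q_12 = 35·60531637123309 + 3754176672904 = 2122361475988719 → 59522441763234740/2122361475988719
APPEND 20: p_13 = 20·59522441763234740 + 1697632983951019 = 1192146468248645819, q_13 = 20·2122361475988719 + 60531637123309 = 42507761156897689 → 1192146468248645819/42507761156897689
APPEND 14: p_14 = 14·1192146468248645819 + 59522441763234740 = 16749572997244276206, q_14 = 14·42507761156897689 + 2122361475988719 = 597231017672556365 → 16749572997244276206/597231017672556365
APPEND 23: p_15 = 23·16749572997244276206 + 1192146468248645819 = 386432325404866998557, q_15 = 23·597231017672556365 + 42507761156897689 = 13778821167625694084 → 386432325404866998557/13778821167625694084
APPEND 22: p_16 = 22·386432325404866998557 + 16749572997244276206 = 8518260731904318244460, q_16 = 22·13778821167625694084 + 597231017672556365 = 303731296705437826213 → 8518260731904318244460/303731296705437826213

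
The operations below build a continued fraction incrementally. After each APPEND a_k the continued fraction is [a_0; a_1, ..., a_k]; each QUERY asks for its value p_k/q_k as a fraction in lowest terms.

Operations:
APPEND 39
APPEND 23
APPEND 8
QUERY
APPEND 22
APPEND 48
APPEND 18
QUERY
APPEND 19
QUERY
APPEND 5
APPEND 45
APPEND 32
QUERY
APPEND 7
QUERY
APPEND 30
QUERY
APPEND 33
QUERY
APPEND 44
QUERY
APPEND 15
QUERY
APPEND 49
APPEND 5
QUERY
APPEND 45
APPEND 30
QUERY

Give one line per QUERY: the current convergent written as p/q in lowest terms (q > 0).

APPEND 39: p_0 = 39·1 + 0 = 39, q_0 = 39·0 + 1 = 1 → 39/1
APPEND 23: p_1 = 23·39 + 1 = 898, q_1 = 23·1 + 0 = 23 → 898/23
APPEND 8: p_2 = 8·898 + 39 = 7223, q_2 = 8·23 + 1 = 185 → 7223/185
APPEND 22: p_3 = 22·7223 + 898 = 159804, q_3 = 22·185 + 23 = 4093 → 159804/4093
APPEND 48: p_4 = 48·159804 + 7223 = 7677815, q_4 = 48·4093 + 185 = 196649 → 7677815/196649
APPEND 18: p_5 = 18·7677815 + 159804 = 138360474, q_5 = 18·196649 + 4093 = 3543775 → 138360474/3543775
APPEND 19: p_6 = 19·138360474 + 7677815 = 2636526821, q_6 = 19·3543775 + 196649 = 67528374 → 2636526821/67528374
APPEND 5: p_7 = 5·2636526821 + 138360474 = 13320994579, q_7 = 5·67528374 + 3543775 = 341185645 → 13320994579/341185645
APPEND 45: p_8 = 45·13320994579 + 2636526821 = 602081282876, q_8 = 45·341185645 + 67528374 = 15420882399 → 602081282876/15420882399
APPEND 32: p_9 = 32·602081282876 + 13320994579 = 19279922046611, q_9 = 32·15420882399 + 341185645 = 493809422413 → 19279922046611/493809422413
APPEND 7: p_10 = 7·19279922046611 + 602081282876 = 135561535609153, q_10 = 7·493809422413 + 15420882399 = 3472086839290 → 135561535609153/3472086839290
APPEND 30: p_11 = 30·135561535609153 + 19279922046611 = 4086125990321201, q_11 = 30·3472086839290 + 493809422413 = 104656414601113 → 4086125990321201/104656414601113
APPEND 33: p_12 = 33·4086125990321201 + 135561535609153 = 134977719216208786, q_12 = 33·104656414601113 + 3472086839290 = 3457133768676019 → 134977719216208786/3457133768676019
APPEND 44: p_13 = 44·134977719216208786 + 4086125990321201 = 5943105771503507785, q_13 = 44·3457133768676019 + 104656414601113 = 152218542236345949 → 5943105771503507785/152218542236345949
APPEND 15: p_14 = 15·5943105771503507785 + 134977719216208786 = 89281564291768825561, q_14 = 15·152218542236345949 + 3457133768676019 = 2286735267313865254 → 89281564291768825561/2286735267313865254
APPEND 49: p_15 = 49·89281564291768825561 + 5943105771503507785 = 4380739756068175960274, q_15 = 49·2286735267313865254 + 152218542236345949 = 112202246640615743395 → 4380739756068175960274/112202246640615743395
APPEND 5: p_16 = 5·4380739756068175960274 + 89281564291768825561 = 21992980344632648626931, q_16 = 5·112202246640615743395 + 2286735267313865254 = 563297968470392582229 → 21992980344632648626931/563297968470392582229
APPEND 45: p_17 = 45·21992980344632648626931 + 4380739756068175960274 = 994064855264537364172169, q_17 = 45·563297968470392582229 + 112202246640615743395 = 25460610827808281943700 → 994064855264537364172169/25460610827808281943700
APPEND 30: p_18 = 30·994064855264537364172169 + 21992980344632648626931 = 29843938638280753573792001, q_18 = 30·25460610827808281943700 + 563297968470392582229 = 764381622802718850893229 → 29843938638280753573792001/764381622802718850893229

7223/185
138360474/3543775
2636526821/67528374
19279922046611/493809422413
135561535609153/3472086839290
4086125990321201/104656414601113
134977719216208786/3457133768676019
5943105771503507785/152218542236345949
89281564291768825561/2286735267313865254
21992980344632648626931/563297968470392582229
29843938638280753573792001/764381622802718850893229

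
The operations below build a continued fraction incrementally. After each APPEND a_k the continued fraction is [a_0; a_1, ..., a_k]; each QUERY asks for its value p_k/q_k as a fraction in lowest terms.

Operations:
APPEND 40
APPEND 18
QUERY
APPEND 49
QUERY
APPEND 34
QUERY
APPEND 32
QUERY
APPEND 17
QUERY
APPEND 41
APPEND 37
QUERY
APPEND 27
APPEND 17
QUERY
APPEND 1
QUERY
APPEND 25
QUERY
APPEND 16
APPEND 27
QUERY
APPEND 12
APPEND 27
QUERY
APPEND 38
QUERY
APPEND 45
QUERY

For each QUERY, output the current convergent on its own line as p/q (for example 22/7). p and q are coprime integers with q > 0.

721/18
35369/883
1203267/30040
38539913/962163
656381788/16386811
997813530965/24910779129
459452377528657/11470396363378
486420293057933/12143660221275
12619959703976982/315061901895253
5477575899734597397/136749682346618974
1785677123353774774440/44580081383095890271
67921664004015813287129/1695689141879893803309
3058260557304065372695245/76350591465978317039176

APPEND 40: p_0 = 40·1 + 0 = 40, q_0 = 40·0 + 1 = 1 → 40/1
APPEND 18: p_1 = 18·40 + 1 = 721, q_1 = 18·1 + 0 = 18 → 721/18
APPEND 49: p_2 = 49·721 + 40 = 35369, q_2 = 49·18 + 1 = 883 → 35369/883
APPEND 34: p_3 = 34·35369 + 721 = 1203267, q_3 = 34·883 + 18 = 30040 → 1203267/30040
APPEND 32: p_4 = 32·1203267 + 35369 = 38539913, q_4 = 32·30040 + 883 = 962163 → 38539913/962163
APPEND 17: p_5 = 17·38539913 + 1203267 = 656381788, q_5 = 17·962163 + 30040 = 16386811 → 656381788/16386811
APPEND 41: p_6 = 41·656381788 + 38539913 = 26950193221, q_6 = 41·16386811 + 962163 = 672821414 → 26950193221/672821414
APPEND 37: p_7 = 37·26950193221 + 656381788 = 997813530965, q_7 = 37·672821414 + 16386811 = 24910779129 → 997813530965/24910779129
APPEND 27: p_8 = 27·997813530965 + 26950193221 = 26967915529276, q_8 = 27·24910779129 + 672821414 = 673263857897 → 26967915529276/673263857897
APPEND 17: p_9 = 17·26967915529276 + 997813530965 = 459452377528657, q_9 = 17·673263857897 + 24910779129 = 11470396363378 → 459452377528657/11470396363378
APPEND 1: p_10 = 1·459452377528657 + 26967915529276 = 486420293057933, q_10 = 1·11470396363378 + 673263857897 = 12143660221275 → 486420293057933/12143660221275
APPEND 25: p_11 = 25·486420293057933 + 459452377528657 = 12619959703976982, q_11 = 25·12143660221275 + 11470396363378 = 315061901895253 → 12619959703976982/315061901895253
APPEND 16: p_12 = 16·12619959703976982 + 486420293057933 = 202405775556689645, q_12 = 16·315061901895253 + 12143660221275 = 5053134090545323 → 202405775556689645/5053134090545323
APPEND 27: p_13 = 27·202405775556689645 + 12619959703976982 = 5477575899734597397, q_13 = 27·5053134090545323 + 315061901895253 = 136749682346618974 → 5477575899734597397/136749682346618974
APPEND 12: p_14 = 12·5477575899734597397 + 202405775556689645 = 65933316572371858409, q_14 = 12·136749682346618974 + 5053134090545323 = 1646049322249973011 → 65933316572371858409/1646049322249973011
APPEND 27: p_15 = 27·65933316572371858409 + 5477575899734597397 = 1785677123353774774440, q_15 = 27·1646049322249973011 + 136749682346618974 = 44580081383095890271 → 1785677123353774774440/44580081383095890271
APPEND 38: p_16 = 38·1785677123353774774440 + 65933316572371858409 = 67921664004015813287129, q_16 = 38·44580081383095890271 + 1646049322249973011 = 1695689141879893803309 → 67921664004015813287129/1695689141879893803309
APPEND 45: p_17 = 45·67921664004015813287129 + 1785677123353774774440 = 3058260557304065372695245, q_17 = 45·1695689141879893803309 + 44580081383095890271 = 76350591465978317039176 → 3058260557304065372695245/76350591465978317039176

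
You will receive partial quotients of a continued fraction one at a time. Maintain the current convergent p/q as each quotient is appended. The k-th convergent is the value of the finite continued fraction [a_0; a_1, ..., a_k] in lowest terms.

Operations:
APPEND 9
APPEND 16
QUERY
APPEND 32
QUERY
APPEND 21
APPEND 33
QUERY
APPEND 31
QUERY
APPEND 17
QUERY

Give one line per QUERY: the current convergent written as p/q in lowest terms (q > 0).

APPEND 9: p_0 = 9·1 + 0 = 9, q_0 = 9·0 + 1 = 1 → 9/1
APPEND 16: p_1 = 16·9 + 1 = 145, q_1 = 16·1 + 0 = 16 → 145/16
APPEND 32: p_2 = 32·145 + 9 = 4649, q_2 = 32·16 + 1 = 513 → 4649/513
APPEND 21: p_3 = 21·4649 + 145 = 97774, q_3 = 21·513 + 16 = 10789 → 97774/10789
APPEND 33: p_4 = 33·97774 + 4649 = 3231191, q_4 = 33·10789 + 513 = 356550 → 3231191/356550
APPEND 31: p_5 = 31·3231191 + 97774 = 100264695, q_5 = 31·356550 + 10789 = 11063839 → 100264695/11063839
APPEND 17: p_6 = 17·100264695 + 3231191 = 1707731006, q_6 = 17·11063839 + 356550 = 188441813 → 1707731006/188441813

145/16
4649/513
3231191/356550
100264695/11063839
1707731006/188441813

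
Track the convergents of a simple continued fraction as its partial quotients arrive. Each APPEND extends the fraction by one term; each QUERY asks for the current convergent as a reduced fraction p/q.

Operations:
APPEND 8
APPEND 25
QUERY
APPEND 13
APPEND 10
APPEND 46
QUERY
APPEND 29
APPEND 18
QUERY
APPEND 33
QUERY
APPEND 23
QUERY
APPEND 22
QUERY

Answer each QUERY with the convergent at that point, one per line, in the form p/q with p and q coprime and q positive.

APPEND 8: p_0 = 8·1 + 0 = 8, q_0 = 8·0 + 1 = 1 → 8/1
APPEND 25: p_1 = 25·8 + 1 = 201, q_1 = 25·1 + 0 = 25 → 201/25
APPEND 13: p_2 = 13·201 + 8 = 2621, q_2 = 13·25 + 1 = 326 → 2621/326
APPEND 10: p_3 = 10·2621 + 201 = 26411, q_3 = 10·326 + 25 = 3285 → 26411/3285
APPEND 46: p_4 = 46·26411 + 2621 = 1217527, q_4 = 46·3285 + 326 = 151436 → 1217527/151436
APPEND 29: p_5 = 29·1217527 + 26411 = 35334694, q_5 = 29·151436 + 3285 = 4394929 → 35334694/4394929
APPEND 18: p_6 = 18·35334694 + 1217527 = 637242019, q_6 = 18·4394929 + 151436 = 79260158 → 637242019/79260158
APPEND 33: p_7 = 33·637242019 + 35334694 = 21064321321, q_7 = 33·79260158 + 4394929 = 2619980143 → 21064321321/2619980143
APPEND 23: p_8 = 23·21064321321 + 637242019 = 485116632402, q_8 = 23·2619980143 + 79260158 = 60338803447 → 485116632402/60338803447
APPEND 22: p_9 = 22·485116632402 + 21064321321 = 10693630234165, q_9 = 22·60338803447 + 2619980143 = 1330073655977 → 10693630234165/1330073655977

201/25
1217527/151436
637242019/79260158
21064321321/2619980143
485116632402/60338803447
10693630234165/1330073655977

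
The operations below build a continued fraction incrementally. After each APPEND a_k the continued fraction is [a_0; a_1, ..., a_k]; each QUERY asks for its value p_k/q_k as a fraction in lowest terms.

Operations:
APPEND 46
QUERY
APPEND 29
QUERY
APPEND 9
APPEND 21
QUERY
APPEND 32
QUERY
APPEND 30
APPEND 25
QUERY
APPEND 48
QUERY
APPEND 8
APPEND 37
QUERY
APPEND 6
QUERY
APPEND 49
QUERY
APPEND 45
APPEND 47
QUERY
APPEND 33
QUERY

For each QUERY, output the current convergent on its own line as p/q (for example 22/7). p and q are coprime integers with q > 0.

APPEND 46: p_0 = 46·1 + 0 = 46, q_0 = 46·0 + 1 = 1 → 46/1
APPEND 29: p_1 = 29·46 + 1 = 1335, q_1 = 29·1 + 0 = 29 → 1335/29
APPEND 9: p_2 = 9·1335 + 46 = 12061, q_2 = 9·29 + 1 = 262 → 12061/262
APPEND 21: p_3 = 21·12061 + 1335 = 254616, q_3 = 21·262 + 29 = 5531 → 254616/5531
APPEND 32: p_4 = 32·254616 + 12061 = 8159773, q_4 = 32·5531 + 262 = 177254 → 8159773/177254
APPEND 30: p_5 = 30·8159773 + 254616 = 245047806, q_5 = 30·177254 + 5531 = 5323151 → 245047806/5323151
APPEND 25: p_6 = 25·245047806 + 8159773 = 6134354923, q_6 = 25·5323151 + 177254 = 133256029 → 6134354923/133256029
APPEND 48: p_7 = 48·6134354923 + 245047806 = 294694084110, q_7 = 48·133256029 + 5323151 = 6401612543 → 294694084110/6401612543
APPEND 8: p_8 = 8·294694084110 + 6134354923 = 2363687027803, q_8 = 8·6401612543 + 133256029 = 51346156373 → 2363687027803/51346156373
APPEND 37: p_9 = 37·2363687027803 + 294694084110 = 87751114112821, q_9 = 37·51346156373 + 6401612543 = 1906209398344 → 87751114112821/1906209398344
APPEND 6: p_10 = 6·87751114112821 + 2363687027803 = 528870371704729, q_10 = 6·1906209398344 + 51346156373 = 11488602546437 → 528870371704729/11488602546437
APPEND 49: p_11 = 49·528870371704729 + 87751114112821 = 26002399327644542, q_11 = 49·11488602546437 + 1906209398344 = 564847734173757 → 26002399327644542/564847734173757
APPEND 45: p_12 = 45·26002399327644542 + 528870371704729 = 1170636840115709119, q_12 = 45·564847734173757 + 11488602546437 = 25429636640365502 → 1170636840115709119/25429636640365502
APPEND 47: p_13 = 47·1170636840115709119 + 26002399327644542 = 55045933884765973135, q_13 = 47·25429636640365502 + 564847734173757 = 1195757769831352351 → 55045933884765973135/1195757769831352351
APPEND 33: p_14 = 33·55045933884765973135 + 1170636840115709119 = 1817686455037392822574, q_14 = 33·1195757769831352351 + 25429636640365502 = 39485436041074993085 → 1817686455037392822574/39485436041074993085

46/1
1335/29
254616/5531
8159773/177254
6134354923/133256029
294694084110/6401612543
87751114112821/1906209398344
528870371704729/11488602546437
26002399327644542/564847734173757
55045933884765973135/1195757769831352351
1817686455037392822574/39485436041074993085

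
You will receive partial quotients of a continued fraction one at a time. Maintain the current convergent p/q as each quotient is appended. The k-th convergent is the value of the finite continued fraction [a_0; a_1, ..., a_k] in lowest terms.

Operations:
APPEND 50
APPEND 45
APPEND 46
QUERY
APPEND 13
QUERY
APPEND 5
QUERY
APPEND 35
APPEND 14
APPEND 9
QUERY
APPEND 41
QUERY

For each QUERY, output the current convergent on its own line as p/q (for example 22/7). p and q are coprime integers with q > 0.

APPEND 50: p_0 = 50·1 + 0 = 50, q_0 = 50·0 + 1 = 1 → 50/1
APPEND 45: p_1 = 45·50 + 1 = 2251, q_1 = 45·1 + 0 = 45 → 2251/45
APPEND 46: p_2 = 46·2251 + 50 = 103596, q_2 = 46·45 + 1 = 2071 → 103596/2071
APPEND 13: p_3 = 13·103596 + 2251 = 1348999, q_3 = 13·2071 + 45 = 26968 → 1348999/26968
APPEND 5: p_4 = 5·1348999 + 103596 = 6848591, q_4 = 5·26968 + 2071 = 136911 → 6848591/136911
APPEND 35: p_5 = 35·6848591 + 1348999 = 241049684, q_5 = 35·136911 + 26968 = 4818853 → 241049684/4818853
APPEND 14: p_6 = 14·241049684 + 6848591 = 3381544167, q_6 = 14·4818853 + 136911 = 67600853 → 3381544167/67600853
APPEND 9: p_7 = 9·3381544167 + 241049684 = 30674947187, q_7 = 9·67600853 + 4818853 = 613226530 → 30674947187/613226530
APPEND 41: p_8 = 41·30674947187 + 3381544167 = 1261054378834, q_8 = 41·613226530 + 67600853 = 25209888583 → 1261054378834/25209888583

103596/2071
1348999/26968
6848591/136911
30674947187/613226530
1261054378834/25209888583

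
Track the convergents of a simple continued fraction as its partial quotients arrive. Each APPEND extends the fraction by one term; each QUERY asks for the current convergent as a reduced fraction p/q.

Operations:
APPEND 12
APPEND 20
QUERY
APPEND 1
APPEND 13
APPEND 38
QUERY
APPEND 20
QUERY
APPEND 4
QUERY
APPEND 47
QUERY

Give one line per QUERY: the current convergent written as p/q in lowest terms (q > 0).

241/20
134393/11155
2691390/223393
10899953/904727
514989181/42745562

APPEND 12: p_0 = 12·1 + 0 = 12, q_0 = 12·0 + 1 = 1 → 12/1
APPEND 20: p_1 = 20·12 + 1 = 241, q_1 = 20·1 + 0 = 20 → 241/20
APPEND 1: p_2 = 1·241 + 12 = 253, q_2 = 1·20 + 1 = 21 → 253/21
APPEND 13: p_3 = 13·253 + 241 = 3530, q_3 = 13·21 + 20 = 293 → 3530/293
APPEND 38: p_4 = 38·3530 + 253 = 134393, q_4 = 38·293 + 21 = 11155 → 134393/11155
APPEND 20: p_5 = 20·134393 + 3530 = 2691390, q_5 = 20·11155 + 293 = 223393 → 2691390/223393
APPEND 4: p_6 = 4·2691390 + 134393 = 10899953, q_6 = 4·223393 + 11155 = 904727 → 10899953/904727
APPEND 47: p_7 = 47·10899953 + 2691390 = 514989181, q_7 = 47·904727 + 223393 = 42745562 → 514989181/42745562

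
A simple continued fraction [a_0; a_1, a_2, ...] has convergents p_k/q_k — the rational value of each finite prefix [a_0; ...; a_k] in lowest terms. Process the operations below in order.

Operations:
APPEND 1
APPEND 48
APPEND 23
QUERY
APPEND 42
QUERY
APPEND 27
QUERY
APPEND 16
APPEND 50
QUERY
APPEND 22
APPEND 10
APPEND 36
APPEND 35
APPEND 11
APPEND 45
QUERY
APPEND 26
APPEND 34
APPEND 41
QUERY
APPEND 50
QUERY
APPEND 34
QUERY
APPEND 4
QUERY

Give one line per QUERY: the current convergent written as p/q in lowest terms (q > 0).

1128/1105
47425/46458
1281603/1255471
1028935253/1007955171
143116983910967663/140198815785917736
5201148507589137988918/5095096623502902158931
260184191825603863318725/254879012842097017953232
8851463670578120490825568/8670981533254801512568819
35666038874138085826620997/34938805145861303068228508

APPEND 1: p_0 = 1·1 + 0 = 1, q_0 = 1·0 + 1 = 1 → 1/1
APPEND 48: p_1 = 48·1 + 1 = 49, q_1 = 48·1 + 0 = 48 → 49/48
APPEND 23: p_2 = 23·49 + 1 = 1128, q_2 = 23·48 + 1 = 1105 → 1128/1105
APPEND 42: p_3 = 42·1128 + 49 = 47425, q_3 = 42·1105 + 48 = 46458 → 47425/46458
APPEND 27: p_4 = 27·47425 + 1128 = 1281603, q_4 = 27·46458 + 1105 = 1255471 → 1281603/1255471
APPEND 16: p_5 = 16·1281603 + 47425 = 20553073, q_5 = 16·1255471 + 46458 = 20133994 → 20553073/20133994
APPEND 50: p_6 = 50·20553073 + 1281603 = 1028935253, q_6 = 50·20133994 + 1255471 = 1007955171 → 1028935253/1007955171
APPEND 22: p_7 = 22·1028935253 + 20553073 = 22657128639, q_7 = 22·1007955171 + 20133994 = 22195147756 → 22657128639/22195147756
APPEND 10: p_8 = 10·22657128639 + 1028935253 = 227600221643, q_8 = 10·22195147756 + 1007955171 = 222959432731 → 227600221643/222959432731
APPEND 36: p_9 = 36·227600221643 + 22657128639 = 8216265107787, q_9 = 36·222959432731 + 22195147756 = 8048734726072 → 8216265107787/8048734726072
APPEND 35: p_10 = 35·8216265107787 + 227600221643 = 287796878994188, q_10 = 35·8048734726072 + 222959432731 = 281928674845251 → 287796878994188/281928674845251
APPEND 11: p_11 = 11·287796878994188 + 8216265107787 = 3173981934043855, q_11 = 11·281928674845251 + 8048734726072 = 3109264158023833 → 3173981934043855/3109264158023833
APPEND 45: p_12 = 45·3173981934043855 + 287796878994188 = 143116983910967663, q_12 = 45·3109264158023833 + 281928674845251 = 140198815785917736 → 143116983910967663/140198815785917736
APPEND 26: p_13 = 26·143116983910967663 + 3173981934043855 = 3724215563619203093, q_13 = 26·140198815785917736 + 3109264158023833 = 3648278474591884969 → 3724215563619203093/3648278474591884969
APPEND 34: p_14 = 34·3724215563619203093 + 143116983910967663 = 126766446146963872825, q_14 = 34·3648278474591884969 + 140198815785917736 = 124181666951910006682 → 126766446146963872825/124181666951910006682
APPEND 41: p_15 = 41·126766446146963872825 + 3724215563619203093 = 5201148507589137988918, q_15 = 41·124181666951910006682 + 3648278474591884969 = 5095096623502902158931 → 5201148507589137988918/5095096623502902158931
APPEND 50: p_16 = 50·5201148507589137988918 + 126766446146963872825 = 260184191825603863318725, q_16 = 50·5095096623502902158931 + 124181666951910006682 = 254879012842097017953232 → 260184191825603863318725/254879012842097017953232
APPEND 34: p_17 = 34·260184191825603863318725 + 5201148507589137988918 = 8851463670578120490825568, q_17 = 34·254879012842097017953232 + 5095096623502902158931 = 8670981533254801512568819 → 8851463670578120490825568/8670981533254801512568819
APPEND 4: p_18 = 4·8851463670578120490825568 + 260184191825603863318725 = 35666038874138085826620997, q_18 = 4·8670981533254801512568819 + 254879012842097017953232 = 34938805145861303068228508 → 35666038874138085826620997/34938805145861303068228508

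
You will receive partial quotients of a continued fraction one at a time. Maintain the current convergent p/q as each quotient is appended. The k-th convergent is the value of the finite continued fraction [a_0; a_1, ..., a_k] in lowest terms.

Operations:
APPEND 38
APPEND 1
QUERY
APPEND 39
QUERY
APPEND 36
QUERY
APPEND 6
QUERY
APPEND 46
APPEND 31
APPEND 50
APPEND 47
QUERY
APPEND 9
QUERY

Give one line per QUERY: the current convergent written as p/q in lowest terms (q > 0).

APPEND 38: p_0 = 38·1 + 0 = 38, q_0 = 38·0 + 1 = 1 → 38/1
APPEND 1: p_1 = 1·38 + 1 = 39, q_1 = 1·1 + 0 = 1 → 39/1
APPEND 39: p_2 = 39·39 + 38 = 1559, q_2 = 39·1 + 1 = 40 → 1559/40
APPEND 36: p_3 = 36·1559 + 39 = 56163, q_3 = 36·40 + 1 = 1441 → 56163/1441
APPEND 6: p_4 = 6·56163 + 1559 = 338537, q_4 = 6·1441 + 40 = 8686 → 338537/8686
APPEND 46: p_5 = 46·338537 + 56163 = 15628865, q_5 = 46·8686 + 1441 = 400997 → 15628865/400997
APPEND 31: p_6 = 31·15628865 + 338537 = 484833352, q_6 = 31·400997 + 8686 = 12439593 → 484833352/12439593
APPEND 50: p_7 = 50·484833352 + 15628865 = 24257296465, q_7 = 50·12439593 + 400997 = 622380647 → 24257296465/622380647
APPEND 47: p_8 = 47·24257296465 + 484833352 = 1140577767207, q_8 = 47·622380647 + 12439593 = 29264330002 → 1140577767207/29264330002
APPEND 9: p_9 = 9·1140577767207 + 24257296465 = 10289457201328, q_9 = 9·29264330002 + 622380647 = 264001350665 → 10289457201328/264001350665

39/1
1559/40
56163/1441
338537/8686
1140577767207/29264330002
10289457201328/264001350665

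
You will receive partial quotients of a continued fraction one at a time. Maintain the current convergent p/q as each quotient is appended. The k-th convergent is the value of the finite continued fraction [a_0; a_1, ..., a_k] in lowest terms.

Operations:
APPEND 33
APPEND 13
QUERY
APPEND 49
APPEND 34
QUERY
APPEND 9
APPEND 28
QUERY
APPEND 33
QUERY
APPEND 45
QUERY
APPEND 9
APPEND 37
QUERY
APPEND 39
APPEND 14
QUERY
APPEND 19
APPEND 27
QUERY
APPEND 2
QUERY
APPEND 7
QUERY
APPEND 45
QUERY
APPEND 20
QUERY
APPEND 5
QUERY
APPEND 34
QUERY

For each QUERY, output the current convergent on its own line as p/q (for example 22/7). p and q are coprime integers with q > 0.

APPEND 33: p_0 = 33·1 + 0 = 33, q_0 = 33·0 + 1 = 1 → 33/1
APPEND 13: p_1 = 13·33 + 1 = 430, q_1 = 13·1 + 0 = 13 → 430/13
APPEND 49: p_2 = 49·430 + 33 = 21103, q_2 = 49·13 + 1 = 638 → 21103/638
APPEND 34: p_3 = 34·21103 + 430 = 717932, q_3 = 34·638 + 13 = 21705 → 717932/21705
APPEND 9: p_4 = 9·717932 + 21103 = 6482491, q_4 = 9·21705 + 638 = 195983 → 6482491/195983
APPEND 28: p_5 = 28·6482491 + 717932 = 182227680, q_5 = 28·195983 + 21705 = 5509229 → 182227680/5509229
APPEND 33: p_6 = 33·182227680 + 6482491 = 6019995931, q_6 = 33·5509229 + 195983 = 182000540 → 6019995931/182000540
APPEND 45: p_7 = 45·6019995931 + 182227680 = 271082044575, q_7 = 45·182000540 + 5509229 = 8195533529 → 271082044575/8195533529
APPEND 9: p_8 = 9·271082044575 + 6019995931 = 2445758397106, q_8 = 9·8195533529 + 182000540 = 73941802301 → 2445758397106/73941802301
APPEND 37: p_9 = 37·2445758397106 + 271082044575 = 90764142737497, q_9 = 37·73941802301 + 8195533529 = 2744042218666 → 90764142737497/2744042218666
APPEND 39: p_10 = 39·90764142737497 + 2445758397106 = 3542247325159489, q_10 = 39·2744042218666 + 73941802301 = 107091588330275 → 3542247325159489/107091588330275
APPEND 14: p_11 = 14·3542247325159489 + 90764142737497 = 49682226694970343, q_11 = 14·107091588330275 + 2744042218666 = 1502026278842516 → 49682226694970343/1502026278842516
APPEND 19: p_12 = 19·49682226694970343 + 3542247325159489 = 947504554529596006, q_12 = 19·1502026278842516 + 107091588330275 = 28645590886338079 → 947504554529596006/28645590886338079
APPEND 27: p_13 = 27·947504554529596006 + 49682226694970343 = 25632305198994062505, q_13 = 27·28645590886338079 + 1502026278842516 = 774932980209970649 → 25632305198994062505/774932980209970649
APPEND 2: p_14 = 2·25632305198994062505 + 947504554529596006 = 52212114952517721016, q_14 = 2·774932980209970649 + 28645590886338079 = 1578511551306279377 → 52212114952517721016/1578511551306279377
APPEND 7: p_15 = 7·52212114952517721016 + 25632305198994062505 = 391117109866618109617, q_15 = 7·1578511551306279377 + 774932980209970649 = 11824513839353926288 → 391117109866618109617/11824513839353926288
APPEND 45: p_16 = 45·391117109866618109617 + 52212114952517721016 = 17652482058950332653781, q_16 = 45·11824513839353926288 + 1578511551306279377 = 533681634322232962337 → 17652482058950332653781/533681634322232962337
APPEND 20: p_17 = 20·17652482058950332653781 + 391117109866618109617 = 353440758288873271185237, q_17 = 20·533681634322232962337 + 11824513839353926288 = 10685457200284013173028 → 353440758288873271185237/10685457200284013173028
APPEND 5: p_18 = 5·353440758288873271185237 + 17652482058950332653781 = 1784856273503316688579966, q_18 = 5·10685457200284013173028 + 533681634322232962337 = 53960967635742298827477 → 1784856273503316688579966/53960967635742298827477
APPEND 34: p_19 = 34·1784856273503316688579966 + 353440758288873271185237 = 61038554057401640682904081, q_19 = 34·53960967635742298827477 + 10685457200284013173028 = 1845358356815522173307246 → 61038554057401640682904081/1845358356815522173307246

430/13
717932/21705
182227680/5509229
6019995931/182000540
271082044575/8195533529
90764142737497/2744042218666
49682226694970343/1502026278842516
25632305198994062505/774932980209970649
52212114952517721016/1578511551306279377
391117109866618109617/11824513839353926288
17652482058950332653781/533681634322232962337
353440758288873271185237/10685457200284013173028
1784856273503316688579966/53960967635742298827477
61038554057401640682904081/1845358356815522173307246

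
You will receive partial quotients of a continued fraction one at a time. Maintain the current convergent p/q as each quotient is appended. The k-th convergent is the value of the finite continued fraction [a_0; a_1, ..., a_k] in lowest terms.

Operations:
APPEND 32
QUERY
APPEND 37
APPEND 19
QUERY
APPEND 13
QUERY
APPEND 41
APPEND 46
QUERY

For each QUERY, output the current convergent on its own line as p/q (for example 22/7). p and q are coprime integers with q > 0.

APPEND 32: p_0 = 32·1 + 0 = 32, q_0 = 32·0 + 1 = 1 → 32/1
APPEND 37: p_1 = 37·32 + 1 = 1185, q_1 = 37·1 + 0 = 37 → 1185/37
APPEND 19: p_2 = 19·1185 + 32 = 22547, q_2 = 19·37 + 1 = 704 → 22547/704
APPEND 13: p_3 = 13·22547 + 1185 = 294296, q_3 = 13·704 + 37 = 9189 → 294296/9189
APPEND 41: p_4 = 41·294296 + 22547 = 12088683, q_4 = 41·9189 + 704 = 377453 → 12088683/377453
APPEND 46: p_5 = 46·12088683 + 294296 = 556373714, q_5 = 46·377453 + 9189 = 17372027 → 556373714/17372027

32/1
22547/704
294296/9189
556373714/17372027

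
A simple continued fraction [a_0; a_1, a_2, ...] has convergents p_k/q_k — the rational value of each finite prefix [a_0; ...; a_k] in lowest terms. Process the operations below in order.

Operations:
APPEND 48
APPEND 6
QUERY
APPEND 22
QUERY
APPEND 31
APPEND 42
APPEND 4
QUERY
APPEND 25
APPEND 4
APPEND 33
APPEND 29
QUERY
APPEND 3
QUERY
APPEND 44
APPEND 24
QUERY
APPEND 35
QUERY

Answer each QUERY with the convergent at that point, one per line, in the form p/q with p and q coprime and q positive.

289/6
6406/133
33635499/698333
3311164050333/68745676250
10047551924389/208605113247
10699730321287165/222145500932079
374935964693774224/7784339903281883

APPEND 48: p_0 = 48·1 + 0 = 48, q_0 = 48·0 + 1 = 1 → 48/1
APPEND 6: p_1 = 6·48 + 1 = 289, q_1 = 6·1 + 0 = 6 → 289/6
APPEND 22: p_2 = 22·289 + 48 = 6406, q_2 = 22·6 + 1 = 133 → 6406/133
APPEND 31: p_3 = 31·6406 + 289 = 198875, q_3 = 31·133 + 6 = 4129 → 198875/4129
APPEND 42: p_4 = 42·198875 + 6406 = 8359156, q_4 = 42·4129 + 133 = 173551 → 8359156/173551
APPEND 4: p_5 = 4·8359156 + 198875 = 33635499, q_5 = 4·173551 + 4129 = 698333 → 33635499/698333
APPEND 25: p_6 = 25·33635499 + 8359156 = 849246631, q_6 = 25·698333 + 173551 = 17631876 → 849246631/17631876
APPEND 4: p_7 = 4·849246631 + 33635499 = 3430622023, q_7 = 4·17631876 + 698333 = 71225837 → 3430622023/71225837
APPEND 33: p_8 = 33·3430622023 + 849246631 = 114059773390, q_8 = 33·71225837 + 17631876 = 2368084497 → 114059773390/2368084497
APPEND 29: p_9 = 29·114059773390 + 3430622023 = 3311164050333, q_9 = 29·2368084497 + 71225837 = 68745676250 → 3311164050333/68745676250
APPEND 3: p_10 = 3·3311164050333 + 114059773390 = 10047551924389, q_10 = 3·68745676250 + 2368084497 = 208605113247 → 10047551924389/208605113247
APPEND 44: p_11 = 44·10047551924389 + 3311164050333 = 445403448723449, q_11 = 44·208605113247 + 68745676250 = 9247370659118 → 445403448723449/9247370659118
APPEND 24: p_12 = 24·445403448723449 + 10047551924389 = 10699730321287165, q_12 = 24·9247370659118 + 208605113247 = 222145500932079 → 10699730321287165/222145500932079
APPEND 35: p_13 = 35·10699730321287165 + 445403448723449 = 374935964693774224, q_13 = 35·222145500932079 + 9247370659118 = 7784339903281883 → 374935964693774224/7784339903281883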